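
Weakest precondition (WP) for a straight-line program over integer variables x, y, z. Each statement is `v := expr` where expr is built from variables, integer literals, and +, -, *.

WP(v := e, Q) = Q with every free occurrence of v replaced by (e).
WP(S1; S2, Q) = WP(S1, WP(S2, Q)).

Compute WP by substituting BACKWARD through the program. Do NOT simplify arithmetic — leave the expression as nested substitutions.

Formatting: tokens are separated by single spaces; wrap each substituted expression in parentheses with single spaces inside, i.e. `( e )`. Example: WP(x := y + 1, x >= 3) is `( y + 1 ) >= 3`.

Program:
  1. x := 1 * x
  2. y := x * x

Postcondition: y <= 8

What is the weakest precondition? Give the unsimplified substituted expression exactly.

Answer: ( ( 1 * x ) * ( 1 * x ) ) <= 8

Derivation:
post: y <= 8
stmt 2: y := x * x  -- replace 1 occurrence(s) of y with (x * x)
  => ( x * x ) <= 8
stmt 1: x := 1 * x  -- replace 2 occurrence(s) of x with (1 * x)
  => ( ( 1 * x ) * ( 1 * x ) ) <= 8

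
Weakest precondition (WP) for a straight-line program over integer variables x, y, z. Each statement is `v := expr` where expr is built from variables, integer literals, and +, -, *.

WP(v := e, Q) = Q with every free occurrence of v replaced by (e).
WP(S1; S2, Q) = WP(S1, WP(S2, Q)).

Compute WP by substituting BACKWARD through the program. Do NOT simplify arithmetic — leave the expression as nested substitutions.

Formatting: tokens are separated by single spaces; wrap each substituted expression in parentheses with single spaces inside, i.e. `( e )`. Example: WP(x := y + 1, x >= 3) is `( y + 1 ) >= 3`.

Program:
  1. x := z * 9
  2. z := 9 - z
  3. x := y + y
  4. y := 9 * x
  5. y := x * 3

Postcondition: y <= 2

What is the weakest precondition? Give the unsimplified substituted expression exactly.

post: y <= 2
stmt 5: y := x * 3  -- replace 1 occurrence(s) of y with (x * 3)
  => ( x * 3 ) <= 2
stmt 4: y := 9 * x  -- replace 0 occurrence(s) of y with (9 * x)
  => ( x * 3 ) <= 2
stmt 3: x := y + y  -- replace 1 occurrence(s) of x with (y + y)
  => ( ( y + y ) * 3 ) <= 2
stmt 2: z := 9 - z  -- replace 0 occurrence(s) of z with (9 - z)
  => ( ( y + y ) * 3 ) <= 2
stmt 1: x := z * 9  -- replace 0 occurrence(s) of x with (z * 9)
  => ( ( y + y ) * 3 ) <= 2

Answer: ( ( y + y ) * 3 ) <= 2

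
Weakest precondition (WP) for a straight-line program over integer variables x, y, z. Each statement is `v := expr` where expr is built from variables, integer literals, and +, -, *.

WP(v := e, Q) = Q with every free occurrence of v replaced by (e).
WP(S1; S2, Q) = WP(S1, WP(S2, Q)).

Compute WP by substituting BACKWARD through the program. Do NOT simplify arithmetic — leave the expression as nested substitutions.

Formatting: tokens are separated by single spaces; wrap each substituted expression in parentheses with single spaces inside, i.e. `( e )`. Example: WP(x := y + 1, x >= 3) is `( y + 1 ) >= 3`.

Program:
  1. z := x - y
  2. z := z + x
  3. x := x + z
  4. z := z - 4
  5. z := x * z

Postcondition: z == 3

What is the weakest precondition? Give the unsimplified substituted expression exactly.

post: z == 3
stmt 5: z := x * z  -- replace 1 occurrence(s) of z with (x * z)
  => ( x * z ) == 3
stmt 4: z := z - 4  -- replace 1 occurrence(s) of z with (z - 4)
  => ( x * ( z - 4 ) ) == 3
stmt 3: x := x + z  -- replace 1 occurrence(s) of x with (x + z)
  => ( ( x + z ) * ( z - 4 ) ) == 3
stmt 2: z := z + x  -- replace 2 occurrence(s) of z with (z + x)
  => ( ( x + ( z + x ) ) * ( ( z + x ) - 4 ) ) == 3
stmt 1: z := x - y  -- replace 2 occurrence(s) of z with (x - y)
  => ( ( x + ( ( x - y ) + x ) ) * ( ( ( x - y ) + x ) - 4 ) ) == 3

Answer: ( ( x + ( ( x - y ) + x ) ) * ( ( ( x - y ) + x ) - 4 ) ) == 3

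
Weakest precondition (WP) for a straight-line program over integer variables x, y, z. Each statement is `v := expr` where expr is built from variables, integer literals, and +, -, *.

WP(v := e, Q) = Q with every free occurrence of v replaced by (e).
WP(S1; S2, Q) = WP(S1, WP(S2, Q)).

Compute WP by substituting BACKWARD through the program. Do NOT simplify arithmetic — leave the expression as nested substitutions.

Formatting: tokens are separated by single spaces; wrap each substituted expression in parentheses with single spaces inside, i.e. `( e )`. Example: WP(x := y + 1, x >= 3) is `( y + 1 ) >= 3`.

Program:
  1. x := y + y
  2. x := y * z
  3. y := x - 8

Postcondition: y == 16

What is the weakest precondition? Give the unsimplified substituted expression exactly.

Answer: ( ( y * z ) - 8 ) == 16

Derivation:
post: y == 16
stmt 3: y := x - 8  -- replace 1 occurrence(s) of y with (x - 8)
  => ( x - 8 ) == 16
stmt 2: x := y * z  -- replace 1 occurrence(s) of x with (y * z)
  => ( ( y * z ) - 8 ) == 16
stmt 1: x := y + y  -- replace 0 occurrence(s) of x with (y + y)
  => ( ( y * z ) - 8 ) == 16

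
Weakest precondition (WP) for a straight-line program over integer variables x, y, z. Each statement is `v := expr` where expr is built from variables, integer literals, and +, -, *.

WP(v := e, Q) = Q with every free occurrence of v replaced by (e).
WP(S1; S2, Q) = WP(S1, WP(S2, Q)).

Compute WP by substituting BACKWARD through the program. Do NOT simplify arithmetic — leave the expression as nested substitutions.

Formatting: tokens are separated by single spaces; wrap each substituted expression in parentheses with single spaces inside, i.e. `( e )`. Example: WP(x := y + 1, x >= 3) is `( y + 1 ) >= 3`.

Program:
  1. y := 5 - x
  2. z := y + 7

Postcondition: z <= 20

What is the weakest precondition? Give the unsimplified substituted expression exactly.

post: z <= 20
stmt 2: z := y + 7  -- replace 1 occurrence(s) of z with (y + 7)
  => ( y + 7 ) <= 20
stmt 1: y := 5 - x  -- replace 1 occurrence(s) of y with (5 - x)
  => ( ( 5 - x ) + 7 ) <= 20

Answer: ( ( 5 - x ) + 7 ) <= 20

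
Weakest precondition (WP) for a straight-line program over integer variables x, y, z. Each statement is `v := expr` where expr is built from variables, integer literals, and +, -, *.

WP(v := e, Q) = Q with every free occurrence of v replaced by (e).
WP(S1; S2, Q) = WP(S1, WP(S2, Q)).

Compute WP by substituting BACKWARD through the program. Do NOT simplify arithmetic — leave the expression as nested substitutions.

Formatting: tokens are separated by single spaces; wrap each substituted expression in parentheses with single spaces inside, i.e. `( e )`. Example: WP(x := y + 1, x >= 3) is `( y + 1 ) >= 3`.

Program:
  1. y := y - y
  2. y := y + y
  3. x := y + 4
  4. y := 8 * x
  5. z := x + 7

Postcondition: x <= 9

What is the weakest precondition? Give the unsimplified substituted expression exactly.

Answer: ( ( ( y - y ) + ( y - y ) ) + 4 ) <= 9

Derivation:
post: x <= 9
stmt 5: z := x + 7  -- replace 0 occurrence(s) of z with (x + 7)
  => x <= 9
stmt 4: y := 8 * x  -- replace 0 occurrence(s) of y with (8 * x)
  => x <= 9
stmt 3: x := y + 4  -- replace 1 occurrence(s) of x with (y + 4)
  => ( y + 4 ) <= 9
stmt 2: y := y + y  -- replace 1 occurrence(s) of y with (y + y)
  => ( ( y + y ) + 4 ) <= 9
stmt 1: y := y - y  -- replace 2 occurrence(s) of y with (y - y)
  => ( ( ( y - y ) + ( y - y ) ) + 4 ) <= 9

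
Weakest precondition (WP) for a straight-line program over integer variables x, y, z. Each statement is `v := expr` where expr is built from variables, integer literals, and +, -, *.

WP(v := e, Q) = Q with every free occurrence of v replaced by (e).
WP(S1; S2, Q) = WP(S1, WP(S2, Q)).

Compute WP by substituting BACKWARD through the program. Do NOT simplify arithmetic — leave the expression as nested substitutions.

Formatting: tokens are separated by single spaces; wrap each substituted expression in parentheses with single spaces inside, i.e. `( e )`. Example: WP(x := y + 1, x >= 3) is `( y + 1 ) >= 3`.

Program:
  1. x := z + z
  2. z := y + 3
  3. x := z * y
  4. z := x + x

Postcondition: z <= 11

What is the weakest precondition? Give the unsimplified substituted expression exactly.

Answer: ( ( ( y + 3 ) * y ) + ( ( y + 3 ) * y ) ) <= 11

Derivation:
post: z <= 11
stmt 4: z := x + x  -- replace 1 occurrence(s) of z with (x + x)
  => ( x + x ) <= 11
stmt 3: x := z * y  -- replace 2 occurrence(s) of x with (z * y)
  => ( ( z * y ) + ( z * y ) ) <= 11
stmt 2: z := y + 3  -- replace 2 occurrence(s) of z with (y + 3)
  => ( ( ( y + 3 ) * y ) + ( ( y + 3 ) * y ) ) <= 11
stmt 1: x := z + z  -- replace 0 occurrence(s) of x with (z + z)
  => ( ( ( y + 3 ) * y ) + ( ( y + 3 ) * y ) ) <= 11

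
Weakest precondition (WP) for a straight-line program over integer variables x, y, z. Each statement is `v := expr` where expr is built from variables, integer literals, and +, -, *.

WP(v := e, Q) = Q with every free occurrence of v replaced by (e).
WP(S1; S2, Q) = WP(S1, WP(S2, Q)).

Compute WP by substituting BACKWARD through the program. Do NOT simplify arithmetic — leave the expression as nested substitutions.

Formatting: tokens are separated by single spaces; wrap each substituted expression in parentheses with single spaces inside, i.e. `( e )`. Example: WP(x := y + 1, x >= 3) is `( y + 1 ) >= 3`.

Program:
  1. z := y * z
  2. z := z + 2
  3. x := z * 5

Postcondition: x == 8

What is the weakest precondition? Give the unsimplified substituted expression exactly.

Answer: ( ( ( y * z ) + 2 ) * 5 ) == 8

Derivation:
post: x == 8
stmt 3: x := z * 5  -- replace 1 occurrence(s) of x with (z * 5)
  => ( z * 5 ) == 8
stmt 2: z := z + 2  -- replace 1 occurrence(s) of z with (z + 2)
  => ( ( z + 2 ) * 5 ) == 8
stmt 1: z := y * z  -- replace 1 occurrence(s) of z with (y * z)
  => ( ( ( y * z ) + 2 ) * 5 ) == 8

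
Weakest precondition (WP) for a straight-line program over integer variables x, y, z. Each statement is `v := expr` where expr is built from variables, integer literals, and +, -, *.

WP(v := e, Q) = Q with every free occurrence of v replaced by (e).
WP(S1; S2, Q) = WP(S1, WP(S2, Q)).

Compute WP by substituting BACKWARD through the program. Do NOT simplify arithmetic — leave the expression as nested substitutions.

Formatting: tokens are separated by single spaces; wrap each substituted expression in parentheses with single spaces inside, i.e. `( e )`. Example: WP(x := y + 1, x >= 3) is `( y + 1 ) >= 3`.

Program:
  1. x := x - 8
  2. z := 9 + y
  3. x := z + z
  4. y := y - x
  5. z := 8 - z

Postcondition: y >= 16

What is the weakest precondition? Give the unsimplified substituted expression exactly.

post: y >= 16
stmt 5: z := 8 - z  -- replace 0 occurrence(s) of z with (8 - z)
  => y >= 16
stmt 4: y := y - x  -- replace 1 occurrence(s) of y with (y - x)
  => ( y - x ) >= 16
stmt 3: x := z + z  -- replace 1 occurrence(s) of x with (z + z)
  => ( y - ( z + z ) ) >= 16
stmt 2: z := 9 + y  -- replace 2 occurrence(s) of z with (9 + y)
  => ( y - ( ( 9 + y ) + ( 9 + y ) ) ) >= 16
stmt 1: x := x - 8  -- replace 0 occurrence(s) of x with (x - 8)
  => ( y - ( ( 9 + y ) + ( 9 + y ) ) ) >= 16

Answer: ( y - ( ( 9 + y ) + ( 9 + y ) ) ) >= 16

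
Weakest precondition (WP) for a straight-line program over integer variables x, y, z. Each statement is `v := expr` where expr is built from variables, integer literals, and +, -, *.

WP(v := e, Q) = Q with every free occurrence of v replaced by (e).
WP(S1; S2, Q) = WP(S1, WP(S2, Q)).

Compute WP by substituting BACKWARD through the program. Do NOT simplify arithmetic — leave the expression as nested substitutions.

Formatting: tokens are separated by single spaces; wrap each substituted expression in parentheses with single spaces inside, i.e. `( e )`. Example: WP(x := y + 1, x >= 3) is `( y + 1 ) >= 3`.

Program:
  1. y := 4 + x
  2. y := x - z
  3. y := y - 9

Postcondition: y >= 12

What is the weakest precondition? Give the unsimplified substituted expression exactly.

Answer: ( ( x - z ) - 9 ) >= 12

Derivation:
post: y >= 12
stmt 3: y := y - 9  -- replace 1 occurrence(s) of y with (y - 9)
  => ( y - 9 ) >= 12
stmt 2: y := x - z  -- replace 1 occurrence(s) of y with (x - z)
  => ( ( x - z ) - 9 ) >= 12
stmt 1: y := 4 + x  -- replace 0 occurrence(s) of y with (4 + x)
  => ( ( x - z ) - 9 ) >= 12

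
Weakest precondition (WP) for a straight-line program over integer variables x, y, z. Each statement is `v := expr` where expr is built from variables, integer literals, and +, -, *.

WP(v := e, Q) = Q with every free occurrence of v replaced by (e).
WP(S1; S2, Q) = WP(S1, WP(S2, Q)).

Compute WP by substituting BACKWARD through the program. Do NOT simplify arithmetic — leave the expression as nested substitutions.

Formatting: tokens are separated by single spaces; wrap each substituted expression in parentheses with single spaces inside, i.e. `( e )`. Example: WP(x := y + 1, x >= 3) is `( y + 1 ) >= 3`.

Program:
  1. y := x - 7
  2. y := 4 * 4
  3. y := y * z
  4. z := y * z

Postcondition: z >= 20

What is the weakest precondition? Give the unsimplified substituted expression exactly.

post: z >= 20
stmt 4: z := y * z  -- replace 1 occurrence(s) of z with (y * z)
  => ( y * z ) >= 20
stmt 3: y := y * z  -- replace 1 occurrence(s) of y with (y * z)
  => ( ( y * z ) * z ) >= 20
stmt 2: y := 4 * 4  -- replace 1 occurrence(s) of y with (4 * 4)
  => ( ( ( 4 * 4 ) * z ) * z ) >= 20
stmt 1: y := x - 7  -- replace 0 occurrence(s) of y with (x - 7)
  => ( ( ( 4 * 4 ) * z ) * z ) >= 20

Answer: ( ( ( 4 * 4 ) * z ) * z ) >= 20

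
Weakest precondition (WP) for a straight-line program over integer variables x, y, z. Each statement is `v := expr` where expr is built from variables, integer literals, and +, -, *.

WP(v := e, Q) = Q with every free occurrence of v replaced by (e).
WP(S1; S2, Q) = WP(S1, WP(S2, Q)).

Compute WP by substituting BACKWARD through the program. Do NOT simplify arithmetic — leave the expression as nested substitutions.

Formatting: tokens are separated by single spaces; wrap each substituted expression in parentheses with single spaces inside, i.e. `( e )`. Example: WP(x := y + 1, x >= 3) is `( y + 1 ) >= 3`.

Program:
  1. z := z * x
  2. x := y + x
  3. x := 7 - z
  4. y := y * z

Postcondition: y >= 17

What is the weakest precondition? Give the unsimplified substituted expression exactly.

Answer: ( y * ( z * x ) ) >= 17

Derivation:
post: y >= 17
stmt 4: y := y * z  -- replace 1 occurrence(s) of y with (y * z)
  => ( y * z ) >= 17
stmt 3: x := 7 - z  -- replace 0 occurrence(s) of x with (7 - z)
  => ( y * z ) >= 17
stmt 2: x := y + x  -- replace 0 occurrence(s) of x with (y + x)
  => ( y * z ) >= 17
stmt 1: z := z * x  -- replace 1 occurrence(s) of z with (z * x)
  => ( y * ( z * x ) ) >= 17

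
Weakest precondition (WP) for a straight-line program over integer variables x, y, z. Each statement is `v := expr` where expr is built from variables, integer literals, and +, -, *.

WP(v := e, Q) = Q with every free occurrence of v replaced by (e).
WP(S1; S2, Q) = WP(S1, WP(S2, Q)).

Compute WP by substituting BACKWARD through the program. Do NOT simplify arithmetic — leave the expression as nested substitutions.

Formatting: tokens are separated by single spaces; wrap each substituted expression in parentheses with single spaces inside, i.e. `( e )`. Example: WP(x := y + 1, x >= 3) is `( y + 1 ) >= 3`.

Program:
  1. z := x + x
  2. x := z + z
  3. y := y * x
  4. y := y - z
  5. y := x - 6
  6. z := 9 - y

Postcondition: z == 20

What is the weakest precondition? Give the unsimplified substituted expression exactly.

post: z == 20
stmt 6: z := 9 - y  -- replace 1 occurrence(s) of z with (9 - y)
  => ( 9 - y ) == 20
stmt 5: y := x - 6  -- replace 1 occurrence(s) of y with (x - 6)
  => ( 9 - ( x - 6 ) ) == 20
stmt 4: y := y - z  -- replace 0 occurrence(s) of y with (y - z)
  => ( 9 - ( x - 6 ) ) == 20
stmt 3: y := y * x  -- replace 0 occurrence(s) of y with (y * x)
  => ( 9 - ( x - 6 ) ) == 20
stmt 2: x := z + z  -- replace 1 occurrence(s) of x with (z + z)
  => ( 9 - ( ( z + z ) - 6 ) ) == 20
stmt 1: z := x + x  -- replace 2 occurrence(s) of z with (x + x)
  => ( 9 - ( ( ( x + x ) + ( x + x ) ) - 6 ) ) == 20

Answer: ( 9 - ( ( ( x + x ) + ( x + x ) ) - 6 ) ) == 20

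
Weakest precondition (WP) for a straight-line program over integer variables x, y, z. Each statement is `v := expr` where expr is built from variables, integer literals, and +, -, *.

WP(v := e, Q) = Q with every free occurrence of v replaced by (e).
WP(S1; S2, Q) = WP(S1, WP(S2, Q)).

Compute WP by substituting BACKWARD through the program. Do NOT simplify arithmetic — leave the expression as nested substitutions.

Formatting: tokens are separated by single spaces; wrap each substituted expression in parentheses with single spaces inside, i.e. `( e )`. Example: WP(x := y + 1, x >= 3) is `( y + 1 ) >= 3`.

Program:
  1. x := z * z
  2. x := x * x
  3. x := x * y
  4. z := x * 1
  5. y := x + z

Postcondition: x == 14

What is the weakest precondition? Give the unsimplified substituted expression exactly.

post: x == 14
stmt 5: y := x + z  -- replace 0 occurrence(s) of y with (x + z)
  => x == 14
stmt 4: z := x * 1  -- replace 0 occurrence(s) of z with (x * 1)
  => x == 14
stmt 3: x := x * y  -- replace 1 occurrence(s) of x with (x * y)
  => ( x * y ) == 14
stmt 2: x := x * x  -- replace 1 occurrence(s) of x with (x * x)
  => ( ( x * x ) * y ) == 14
stmt 1: x := z * z  -- replace 2 occurrence(s) of x with (z * z)
  => ( ( ( z * z ) * ( z * z ) ) * y ) == 14

Answer: ( ( ( z * z ) * ( z * z ) ) * y ) == 14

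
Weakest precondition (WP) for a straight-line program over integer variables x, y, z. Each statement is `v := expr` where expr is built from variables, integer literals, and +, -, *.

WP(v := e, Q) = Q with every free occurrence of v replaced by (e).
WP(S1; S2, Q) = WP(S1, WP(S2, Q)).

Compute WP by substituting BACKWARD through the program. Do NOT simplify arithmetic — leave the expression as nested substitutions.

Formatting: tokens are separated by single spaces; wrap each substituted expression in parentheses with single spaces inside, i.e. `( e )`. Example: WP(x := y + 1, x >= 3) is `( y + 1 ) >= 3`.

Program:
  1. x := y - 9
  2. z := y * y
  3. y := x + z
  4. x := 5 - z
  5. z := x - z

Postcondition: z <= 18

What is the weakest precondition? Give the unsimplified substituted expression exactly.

post: z <= 18
stmt 5: z := x - z  -- replace 1 occurrence(s) of z with (x - z)
  => ( x - z ) <= 18
stmt 4: x := 5 - z  -- replace 1 occurrence(s) of x with (5 - z)
  => ( ( 5 - z ) - z ) <= 18
stmt 3: y := x + z  -- replace 0 occurrence(s) of y with (x + z)
  => ( ( 5 - z ) - z ) <= 18
stmt 2: z := y * y  -- replace 2 occurrence(s) of z with (y * y)
  => ( ( 5 - ( y * y ) ) - ( y * y ) ) <= 18
stmt 1: x := y - 9  -- replace 0 occurrence(s) of x with (y - 9)
  => ( ( 5 - ( y * y ) ) - ( y * y ) ) <= 18

Answer: ( ( 5 - ( y * y ) ) - ( y * y ) ) <= 18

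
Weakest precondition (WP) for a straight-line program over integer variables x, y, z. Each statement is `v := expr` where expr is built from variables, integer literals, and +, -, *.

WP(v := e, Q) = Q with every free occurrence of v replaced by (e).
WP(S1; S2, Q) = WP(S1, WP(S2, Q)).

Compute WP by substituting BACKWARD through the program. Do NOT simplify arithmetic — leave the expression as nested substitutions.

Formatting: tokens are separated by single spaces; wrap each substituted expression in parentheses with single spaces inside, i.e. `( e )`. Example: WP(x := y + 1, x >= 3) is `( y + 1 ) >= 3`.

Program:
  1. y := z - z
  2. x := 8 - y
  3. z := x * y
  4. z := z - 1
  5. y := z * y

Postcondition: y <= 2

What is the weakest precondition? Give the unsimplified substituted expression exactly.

post: y <= 2
stmt 5: y := z * y  -- replace 1 occurrence(s) of y with (z * y)
  => ( z * y ) <= 2
stmt 4: z := z - 1  -- replace 1 occurrence(s) of z with (z - 1)
  => ( ( z - 1 ) * y ) <= 2
stmt 3: z := x * y  -- replace 1 occurrence(s) of z with (x * y)
  => ( ( ( x * y ) - 1 ) * y ) <= 2
stmt 2: x := 8 - y  -- replace 1 occurrence(s) of x with (8 - y)
  => ( ( ( ( 8 - y ) * y ) - 1 ) * y ) <= 2
stmt 1: y := z - z  -- replace 3 occurrence(s) of y with (z - z)
  => ( ( ( ( 8 - ( z - z ) ) * ( z - z ) ) - 1 ) * ( z - z ) ) <= 2

Answer: ( ( ( ( 8 - ( z - z ) ) * ( z - z ) ) - 1 ) * ( z - z ) ) <= 2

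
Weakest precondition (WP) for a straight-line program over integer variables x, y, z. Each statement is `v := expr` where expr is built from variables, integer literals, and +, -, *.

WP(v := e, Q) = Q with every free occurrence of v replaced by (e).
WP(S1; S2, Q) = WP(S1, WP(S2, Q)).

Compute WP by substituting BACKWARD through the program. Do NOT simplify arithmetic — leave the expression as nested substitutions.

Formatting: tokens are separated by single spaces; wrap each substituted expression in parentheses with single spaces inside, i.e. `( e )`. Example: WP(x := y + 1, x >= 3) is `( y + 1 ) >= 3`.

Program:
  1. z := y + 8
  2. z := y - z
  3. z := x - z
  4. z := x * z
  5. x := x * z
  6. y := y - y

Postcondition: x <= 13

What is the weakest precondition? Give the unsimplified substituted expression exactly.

post: x <= 13
stmt 6: y := y - y  -- replace 0 occurrence(s) of y with (y - y)
  => x <= 13
stmt 5: x := x * z  -- replace 1 occurrence(s) of x with (x * z)
  => ( x * z ) <= 13
stmt 4: z := x * z  -- replace 1 occurrence(s) of z with (x * z)
  => ( x * ( x * z ) ) <= 13
stmt 3: z := x - z  -- replace 1 occurrence(s) of z with (x - z)
  => ( x * ( x * ( x - z ) ) ) <= 13
stmt 2: z := y - z  -- replace 1 occurrence(s) of z with (y - z)
  => ( x * ( x * ( x - ( y - z ) ) ) ) <= 13
stmt 1: z := y + 8  -- replace 1 occurrence(s) of z with (y + 8)
  => ( x * ( x * ( x - ( y - ( y + 8 ) ) ) ) ) <= 13

Answer: ( x * ( x * ( x - ( y - ( y + 8 ) ) ) ) ) <= 13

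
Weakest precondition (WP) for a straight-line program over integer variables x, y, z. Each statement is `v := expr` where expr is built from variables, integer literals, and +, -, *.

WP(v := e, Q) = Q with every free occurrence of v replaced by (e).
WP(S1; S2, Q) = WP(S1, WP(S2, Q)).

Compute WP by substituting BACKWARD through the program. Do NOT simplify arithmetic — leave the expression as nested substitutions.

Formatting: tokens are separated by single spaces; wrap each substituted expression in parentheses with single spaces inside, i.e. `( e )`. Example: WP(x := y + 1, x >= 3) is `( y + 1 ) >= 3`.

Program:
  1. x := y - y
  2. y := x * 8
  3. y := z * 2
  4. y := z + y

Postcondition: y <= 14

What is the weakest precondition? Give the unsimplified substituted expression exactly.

Answer: ( z + ( z * 2 ) ) <= 14

Derivation:
post: y <= 14
stmt 4: y := z + y  -- replace 1 occurrence(s) of y with (z + y)
  => ( z + y ) <= 14
stmt 3: y := z * 2  -- replace 1 occurrence(s) of y with (z * 2)
  => ( z + ( z * 2 ) ) <= 14
stmt 2: y := x * 8  -- replace 0 occurrence(s) of y with (x * 8)
  => ( z + ( z * 2 ) ) <= 14
stmt 1: x := y - y  -- replace 0 occurrence(s) of x with (y - y)
  => ( z + ( z * 2 ) ) <= 14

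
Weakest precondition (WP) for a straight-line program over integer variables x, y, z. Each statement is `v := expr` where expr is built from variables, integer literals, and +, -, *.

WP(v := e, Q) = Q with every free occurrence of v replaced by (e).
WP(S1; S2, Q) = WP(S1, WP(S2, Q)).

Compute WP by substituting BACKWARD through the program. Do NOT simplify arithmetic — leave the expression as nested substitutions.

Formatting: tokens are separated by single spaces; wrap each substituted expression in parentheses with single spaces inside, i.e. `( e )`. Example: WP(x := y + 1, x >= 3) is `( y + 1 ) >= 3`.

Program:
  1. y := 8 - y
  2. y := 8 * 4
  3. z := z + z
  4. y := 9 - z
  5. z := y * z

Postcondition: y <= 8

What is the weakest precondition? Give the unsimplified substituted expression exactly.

post: y <= 8
stmt 5: z := y * z  -- replace 0 occurrence(s) of z with (y * z)
  => y <= 8
stmt 4: y := 9 - z  -- replace 1 occurrence(s) of y with (9 - z)
  => ( 9 - z ) <= 8
stmt 3: z := z + z  -- replace 1 occurrence(s) of z with (z + z)
  => ( 9 - ( z + z ) ) <= 8
stmt 2: y := 8 * 4  -- replace 0 occurrence(s) of y with (8 * 4)
  => ( 9 - ( z + z ) ) <= 8
stmt 1: y := 8 - y  -- replace 0 occurrence(s) of y with (8 - y)
  => ( 9 - ( z + z ) ) <= 8

Answer: ( 9 - ( z + z ) ) <= 8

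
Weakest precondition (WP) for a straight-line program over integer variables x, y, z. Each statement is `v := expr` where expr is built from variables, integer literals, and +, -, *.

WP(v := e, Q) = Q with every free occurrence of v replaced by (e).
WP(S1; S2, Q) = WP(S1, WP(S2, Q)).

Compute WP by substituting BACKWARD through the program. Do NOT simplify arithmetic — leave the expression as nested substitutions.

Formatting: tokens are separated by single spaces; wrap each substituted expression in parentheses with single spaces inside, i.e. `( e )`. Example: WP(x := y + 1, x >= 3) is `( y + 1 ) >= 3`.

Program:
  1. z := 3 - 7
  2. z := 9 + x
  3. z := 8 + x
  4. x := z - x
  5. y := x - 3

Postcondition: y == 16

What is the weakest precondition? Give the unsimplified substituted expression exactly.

Answer: ( ( ( 8 + x ) - x ) - 3 ) == 16

Derivation:
post: y == 16
stmt 5: y := x - 3  -- replace 1 occurrence(s) of y with (x - 3)
  => ( x - 3 ) == 16
stmt 4: x := z - x  -- replace 1 occurrence(s) of x with (z - x)
  => ( ( z - x ) - 3 ) == 16
stmt 3: z := 8 + x  -- replace 1 occurrence(s) of z with (8 + x)
  => ( ( ( 8 + x ) - x ) - 3 ) == 16
stmt 2: z := 9 + x  -- replace 0 occurrence(s) of z with (9 + x)
  => ( ( ( 8 + x ) - x ) - 3 ) == 16
stmt 1: z := 3 - 7  -- replace 0 occurrence(s) of z with (3 - 7)
  => ( ( ( 8 + x ) - x ) - 3 ) == 16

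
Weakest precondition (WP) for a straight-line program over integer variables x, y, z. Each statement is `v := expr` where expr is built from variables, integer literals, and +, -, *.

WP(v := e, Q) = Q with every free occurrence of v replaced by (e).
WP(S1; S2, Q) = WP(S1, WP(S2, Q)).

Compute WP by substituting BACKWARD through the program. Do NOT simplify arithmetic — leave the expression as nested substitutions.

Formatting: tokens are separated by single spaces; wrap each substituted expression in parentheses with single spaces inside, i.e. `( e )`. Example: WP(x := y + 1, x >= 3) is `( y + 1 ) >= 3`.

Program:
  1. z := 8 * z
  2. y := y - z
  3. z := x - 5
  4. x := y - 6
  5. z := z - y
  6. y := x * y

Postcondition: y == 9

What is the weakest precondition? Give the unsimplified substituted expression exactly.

Answer: ( ( ( y - ( 8 * z ) ) - 6 ) * ( y - ( 8 * z ) ) ) == 9

Derivation:
post: y == 9
stmt 6: y := x * y  -- replace 1 occurrence(s) of y with (x * y)
  => ( x * y ) == 9
stmt 5: z := z - y  -- replace 0 occurrence(s) of z with (z - y)
  => ( x * y ) == 9
stmt 4: x := y - 6  -- replace 1 occurrence(s) of x with (y - 6)
  => ( ( y - 6 ) * y ) == 9
stmt 3: z := x - 5  -- replace 0 occurrence(s) of z with (x - 5)
  => ( ( y - 6 ) * y ) == 9
stmt 2: y := y - z  -- replace 2 occurrence(s) of y with (y - z)
  => ( ( ( y - z ) - 6 ) * ( y - z ) ) == 9
stmt 1: z := 8 * z  -- replace 2 occurrence(s) of z with (8 * z)
  => ( ( ( y - ( 8 * z ) ) - 6 ) * ( y - ( 8 * z ) ) ) == 9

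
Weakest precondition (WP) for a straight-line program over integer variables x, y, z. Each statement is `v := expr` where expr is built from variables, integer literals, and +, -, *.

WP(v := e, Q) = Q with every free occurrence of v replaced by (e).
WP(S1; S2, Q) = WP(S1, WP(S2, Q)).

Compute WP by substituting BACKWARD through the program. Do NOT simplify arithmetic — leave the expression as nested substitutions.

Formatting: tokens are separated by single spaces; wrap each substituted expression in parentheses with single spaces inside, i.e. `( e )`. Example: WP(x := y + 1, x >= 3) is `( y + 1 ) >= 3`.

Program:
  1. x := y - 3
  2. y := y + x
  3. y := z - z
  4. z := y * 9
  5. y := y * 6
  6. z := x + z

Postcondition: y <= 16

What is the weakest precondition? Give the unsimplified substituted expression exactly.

Answer: ( ( z - z ) * 6 ) <= 16

Derivation:
post: y <= 16
stmt 6: z := x + z  -- replace 0 occurrence(s) of z with (x + z)
  => y <= 16
stmt 5: y := y * 6  -- replace 1 occurrence(s) of y with (y * 6)
  => ( y * 6 ) <= 16
stmt 4: z := y * 9  -- replace 0 occurrence(s) of z with (y * 9)
  => ( y * 6 ) <= 16
stmt 3: y := z - z  -- replace 1 occurrence(s) of y with (z - z)
  => ( ( z - z ) * 6 ) <= 16
stmt 2: y := y + x  -- replace 0 occurrence(s) of y with (y + x)
  => ( ( z - z ) * 6 ) <= 16
stmt 1: x := y - 3  -- replace 0 occurrence(s) of x with (y - 3)
  => ( ( z - z ) * 6 ) <= 16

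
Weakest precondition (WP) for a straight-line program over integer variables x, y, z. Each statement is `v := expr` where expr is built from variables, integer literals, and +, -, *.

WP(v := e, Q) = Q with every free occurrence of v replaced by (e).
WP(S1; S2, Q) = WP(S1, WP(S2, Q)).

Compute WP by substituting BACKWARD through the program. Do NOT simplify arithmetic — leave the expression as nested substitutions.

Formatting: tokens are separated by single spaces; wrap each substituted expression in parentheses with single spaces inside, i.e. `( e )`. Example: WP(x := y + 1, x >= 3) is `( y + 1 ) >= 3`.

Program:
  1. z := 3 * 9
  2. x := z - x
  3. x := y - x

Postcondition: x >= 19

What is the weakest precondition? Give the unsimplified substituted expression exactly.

post: x >= 19
stmt 3: x := y - x  -- replace 1 occurrence(s) of x with (y - x)
  => ( y - x ) >= 19
stmt 2: x := z - x  -- replace 1 occurrence(s) of x with (z - x)
  => ( y - ( z - x ) ) >= 19
stmt 1: z := 3 * 9  -- replace 1 occurrence(s) of z with (3 * 9)
  => ( y - ( ( 3 * 9 ) - x ) ) >= 19

Answer: ( y - ( ( 3 * 9 ) - x ) ) >= 19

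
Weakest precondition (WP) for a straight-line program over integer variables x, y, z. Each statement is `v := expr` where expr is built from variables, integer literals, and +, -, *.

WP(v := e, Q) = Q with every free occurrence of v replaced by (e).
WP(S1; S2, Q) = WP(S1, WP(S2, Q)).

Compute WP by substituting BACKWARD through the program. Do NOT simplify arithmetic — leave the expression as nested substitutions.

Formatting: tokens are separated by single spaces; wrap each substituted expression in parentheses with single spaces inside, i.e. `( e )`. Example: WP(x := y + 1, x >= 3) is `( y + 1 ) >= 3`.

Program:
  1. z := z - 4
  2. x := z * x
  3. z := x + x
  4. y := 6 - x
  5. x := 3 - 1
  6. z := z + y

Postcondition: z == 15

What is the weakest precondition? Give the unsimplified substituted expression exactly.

Answer: ( ( ( ( z - 4 ) * x ) + ( ( z - 4 ) * x ) ) + ( 6 - ( ( z - 4 ) * x ) ) ) == 15

Derivation:
post: z == 15
stmt 6: z := z + y  -- replace 1 occurrence(s) of z with (z + y)
  => ( z + y ) == 15
stmt 5: x := 3 - 1  -- replace 0 occurrence(s) of x with (3 - 1)
  => ( z + y ) == 15
stmt 4: y := 6 - x  -- replace 1 occurrence(s) of y with (6 - x)
  => ( z + ( 6 - x ) ) == 15
stmt 3: z := x + x  -- replace 1 occurrence(s) of z with (x + x)
  => ( ( x + x ) + ( 6 - x ) ) == 15
stmt 2: x := z * x  -- replace 3 occurrence(s) of x with (z * x)
  => ( ( ( z * x ) + ( z * x ) ) + ( 6 - ( z * x ) ) ) == 15
stmt 1: z := z - 4  -- replace 3 occurrence(s) of z with (z - 4)
  => ( ( ( ( z - 4 ) * x ) + ( ( z - 4 ) * x ) ) + ( 6 - ( ( z - 4 ) * x ) ) ) == 15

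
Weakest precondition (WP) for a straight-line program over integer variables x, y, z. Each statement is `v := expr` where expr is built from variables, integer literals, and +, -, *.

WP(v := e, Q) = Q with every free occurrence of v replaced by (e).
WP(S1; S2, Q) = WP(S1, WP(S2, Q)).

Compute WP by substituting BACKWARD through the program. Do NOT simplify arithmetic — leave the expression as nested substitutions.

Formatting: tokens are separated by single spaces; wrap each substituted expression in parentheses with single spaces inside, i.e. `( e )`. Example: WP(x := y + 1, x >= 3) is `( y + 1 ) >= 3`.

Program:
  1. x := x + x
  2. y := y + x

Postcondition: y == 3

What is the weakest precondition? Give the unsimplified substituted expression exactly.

Answer: ( y + ( x + x ) ) == 3

Derivation:
post: y == 3
stmt 2: y := y + x  -- replace 1 occurrence(s) of y with (y + x)
  => ( y + x ) == 3
stmt 1: x := x + x  -- replace 1 occurrence(s) of x with (x + x)
  => ( y + ( x + x ) ) == 3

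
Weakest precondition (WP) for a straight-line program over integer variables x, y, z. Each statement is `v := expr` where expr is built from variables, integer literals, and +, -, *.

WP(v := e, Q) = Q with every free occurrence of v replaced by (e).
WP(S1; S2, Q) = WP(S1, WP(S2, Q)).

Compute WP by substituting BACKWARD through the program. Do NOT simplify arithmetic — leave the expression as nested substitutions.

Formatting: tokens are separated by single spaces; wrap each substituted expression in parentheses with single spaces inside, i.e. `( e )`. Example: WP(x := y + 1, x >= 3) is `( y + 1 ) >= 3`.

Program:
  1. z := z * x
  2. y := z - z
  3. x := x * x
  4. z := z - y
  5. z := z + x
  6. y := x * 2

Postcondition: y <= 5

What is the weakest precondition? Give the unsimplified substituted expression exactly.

Answer: ( ( x * x ) * 2 ) <= 5

Derivation:
post: y <= 5
stmt 6: y := x * 2  -- replace 1 occurrence(s) of y with (x * 2)
  => ( x * 2 ) <= 5
stmt 5: z := z + x  -- replace 0 occurrence(s) of z with (z + x)
  => ( x * 2 ) <= 5
stmt 4: z := z - y  -- replace 0 occurrence(s) of z with (z - y)
  => ( x * 2 ) <= 5
stmt 3: x := x * x  -- replace 1 occurrence(s) of x with (x * x)
  => ( ( x * x ) * 2 ) <= 5
stmt 2: y := z - z  -- replace 0 occurrence(s) of y with (z - z)
  => ( ( x * x ) * 2 ) <= 5
stmt 1: z := z * x  -- replace 0 occurrence(s) of z with (z * x)
  => ( ( x * x ) * 2 ) <= 5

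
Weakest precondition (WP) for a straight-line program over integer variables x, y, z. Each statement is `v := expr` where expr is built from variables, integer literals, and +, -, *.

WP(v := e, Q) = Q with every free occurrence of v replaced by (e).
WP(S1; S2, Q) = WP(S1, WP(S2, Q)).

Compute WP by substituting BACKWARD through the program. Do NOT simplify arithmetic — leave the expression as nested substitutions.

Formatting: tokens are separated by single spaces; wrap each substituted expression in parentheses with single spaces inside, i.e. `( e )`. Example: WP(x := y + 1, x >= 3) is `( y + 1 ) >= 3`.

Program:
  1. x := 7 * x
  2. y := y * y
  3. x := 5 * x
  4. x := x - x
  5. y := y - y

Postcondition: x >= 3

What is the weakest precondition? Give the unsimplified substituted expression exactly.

post: x >= 3
stmt 5: y := y - y  -- replace 0 occurrence(s) of y with (y - y)
  => x >= 3
stmt 4: x := x - x  -- replace 1 occurrence(s) of x with (x - x)
  => ( x - x ) >= 3
stmt 3: x := 5 * x  -- replace 2 occurrence(s) of x with (5 * x)
  => ( ( 5 * x ) - ( 5 * x ) ) >= 3
stmt 2: y := y * y  -- replace 0 occurrence(s) of y with (y * y)
  => ( ( 5 * x ) - ( 5 * x ) ) >= 3
stmt 1: x := 7 * x  -- replace 2 occurrence(s) of x with (7 * x)
  => ( ( 5 * ( 7 * x ) ) - ( 5 * ( 7 * x ) ) ) >= 3

Answer: ( ( 5 * ( 7 * x ) ) - ( 5 * ( 7 * x ) ) ) >= 3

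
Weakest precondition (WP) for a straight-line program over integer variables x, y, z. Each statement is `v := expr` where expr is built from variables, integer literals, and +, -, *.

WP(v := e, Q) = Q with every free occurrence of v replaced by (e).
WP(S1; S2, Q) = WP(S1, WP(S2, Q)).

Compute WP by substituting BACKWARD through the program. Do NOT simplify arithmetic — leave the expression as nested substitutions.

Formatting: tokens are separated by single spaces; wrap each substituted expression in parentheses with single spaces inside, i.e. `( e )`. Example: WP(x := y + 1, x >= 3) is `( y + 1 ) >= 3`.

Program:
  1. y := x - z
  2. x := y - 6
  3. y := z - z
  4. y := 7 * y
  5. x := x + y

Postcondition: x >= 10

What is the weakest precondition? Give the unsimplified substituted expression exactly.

Answer: ( ( ( x - z ) - 6 ) + ( 7 * ( z - z ) ) ) >= 10

Derivation:
post: x >= 10
stmt 5: x := x + y  -- replace 1 occurrence(s) of x with (x + y)
  => ( x + y ) >= 10
stmt 4: y := 7 * y  -- replace 1 occurrence(s) of y with (7 * y)
  => ( x + ( 7 * y ) ) >= 10
stmt 3: y := z - z  -- replace 1 occurrence(s) of y with (z - z)
  => ( x + ( 7 * ( z - z ) ) ) >= 10
stmt 2: x := y - 6  -- replace 1 occurrence(s) of x with (y - 6)
  => ( ( y - 6 ) + ( 7 * ( z - z ) ) ) >= 10
stmt 1: y := x - z  -- replace 1 occurrence(s) of y with (x - z)
  => ( ( ( x - z ) - 6 ) + ( 7 * ( z - z ) ) ) >= 10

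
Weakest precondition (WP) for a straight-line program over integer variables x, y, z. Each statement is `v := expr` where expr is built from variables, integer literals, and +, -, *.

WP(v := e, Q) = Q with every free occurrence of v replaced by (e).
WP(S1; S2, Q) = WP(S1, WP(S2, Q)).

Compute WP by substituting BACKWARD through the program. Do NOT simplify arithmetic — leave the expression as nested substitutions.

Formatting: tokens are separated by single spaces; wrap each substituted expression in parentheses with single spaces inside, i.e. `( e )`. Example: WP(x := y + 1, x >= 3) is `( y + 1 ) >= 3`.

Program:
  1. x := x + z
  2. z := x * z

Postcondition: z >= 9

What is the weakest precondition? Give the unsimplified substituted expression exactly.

post: z >= 9
stmt 2: z := x * z  -- replace 1 occurrence(s) of z with (x * z)
  => ( x * z ) >= 9
stmt 1: x := x + z  -- replace 1 occurrence(s) of x with (x + z)
  => ( ( x + z ) * z ) >= 9

Answer: ( ( x + z ) * z ) >= 9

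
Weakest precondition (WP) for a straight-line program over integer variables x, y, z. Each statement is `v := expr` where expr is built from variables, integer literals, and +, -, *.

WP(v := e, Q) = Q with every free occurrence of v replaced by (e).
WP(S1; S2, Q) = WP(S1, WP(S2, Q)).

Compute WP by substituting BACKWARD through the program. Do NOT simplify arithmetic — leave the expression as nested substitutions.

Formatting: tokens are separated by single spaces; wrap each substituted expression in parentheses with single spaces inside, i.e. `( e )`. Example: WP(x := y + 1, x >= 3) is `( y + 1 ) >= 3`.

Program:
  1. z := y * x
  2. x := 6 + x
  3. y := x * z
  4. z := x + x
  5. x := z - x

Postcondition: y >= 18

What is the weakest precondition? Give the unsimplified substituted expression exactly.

post: y >= 18
stmt 5: x := z - x  -- replace 0 occurrence(s) of x with (z - x)
  => y >= 18
stmt 4: z := x + x  -- replace 0 occurrence(s) of z with (x + x)
  => y >= 18
stmt 3: y := x * z  -- replace 1 occurrence(s) of y with (x * z)
  => ( x * z ) >= 18
stmt 2: x := 6 + x  -- replace 1 occurrence(s) of x with (6 + x)
  => ( ( 6 + x ) * z ) >= 18
stmt 1: z := y * x  -- replace 1 occurrence(s) of z with (y * x)
  => ( ( 6 + x ) * ( y * x ) ) >= 18

Answer: ( ( 6 + x ) * ( y * x ) ) >= 18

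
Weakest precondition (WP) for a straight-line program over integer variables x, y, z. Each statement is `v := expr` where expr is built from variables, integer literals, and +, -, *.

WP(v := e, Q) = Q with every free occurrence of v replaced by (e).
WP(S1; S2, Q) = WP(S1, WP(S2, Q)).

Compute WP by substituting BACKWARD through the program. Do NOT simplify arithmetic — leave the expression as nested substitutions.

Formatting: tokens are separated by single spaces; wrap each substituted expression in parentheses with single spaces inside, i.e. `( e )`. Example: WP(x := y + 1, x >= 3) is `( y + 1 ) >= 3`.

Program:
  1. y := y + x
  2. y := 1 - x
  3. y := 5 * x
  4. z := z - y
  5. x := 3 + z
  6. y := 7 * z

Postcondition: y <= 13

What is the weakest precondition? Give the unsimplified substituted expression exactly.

post: y <= 13
stmt 6: y := 7 * z  -- replace 1 occurrence(s) of y with (7 * z)
  => ( 7 * z ) <= 13
stmt 5: x := 3 + z  -- replace 0 occurrence(s) of x with (3 + z)
  => ( 7 * z ) <= 13
stmt 4: z := z - y  -- replace 1 occurrence(s) of z with (z - y)
  => ( 7 * ( z - y ) ) <= 13
stmt 3: y := 5 * x  -- replace 1 occurrence(s) of y with (5 * x)
  => ( 7 * ( z - ( 5 * x ) ) ) <= 13
stmt 2: y := 1 - x  -- replace 0 occurrence(s) of y with (1 - x)
  => ( 7 * ( z - ( 5 * x ) ) ) <= 13
stmt 1: y := y + x  -- replace 0 occurrence(s) of y with (y + x)
  => ( 7 * ( z - ( 5 * x ) ) ) <= 13

Answer: ( 7 * ( z - ( 5 * x ) ) ) <= 13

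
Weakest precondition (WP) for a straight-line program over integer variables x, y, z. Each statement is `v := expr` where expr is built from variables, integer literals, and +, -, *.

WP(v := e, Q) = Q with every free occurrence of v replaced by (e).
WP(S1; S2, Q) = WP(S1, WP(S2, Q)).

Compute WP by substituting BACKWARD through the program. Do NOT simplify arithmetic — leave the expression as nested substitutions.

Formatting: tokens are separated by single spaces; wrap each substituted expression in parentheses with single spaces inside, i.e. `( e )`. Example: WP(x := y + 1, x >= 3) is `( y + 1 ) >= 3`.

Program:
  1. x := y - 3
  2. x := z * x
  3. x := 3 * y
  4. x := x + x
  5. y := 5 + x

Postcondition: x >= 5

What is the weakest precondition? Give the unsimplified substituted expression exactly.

Answer: ( ( 3 * y ) + ( 3 * y ) ) >= 5

Derivation:
post: x >= 5
stmt 5: y := 5 + x  -- replace 0 occurrence(s) of y with (5 + x)
  => x >= 5
stmt 4: x := x + x  -- replace 1 occurrence(s) of x with (x + x)
  => ( x + x ) >= 5
stmt 3: x := 3 * y  -- replace 2 occurrence(s) of x with (3 * y)
  => ( ( 3 * y ) + ( 3 * y ) ) >= 5
stmt 2: x := z * x  -- replace 0 occurrence(s) of x with (z * x)
  => ( ( 3 * y ) + ( 3 * y ) ) >= 5
stmt 1: x := y - 3  -- replace 0 occurrence(s) of x with (y - 3)
  => ( ( 3 * y ) + ( 3 * y ) ) >= 5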